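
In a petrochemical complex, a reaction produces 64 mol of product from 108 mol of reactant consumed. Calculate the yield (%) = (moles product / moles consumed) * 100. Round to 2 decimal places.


Yield = (moles product / moles consumed) * 100%
Yield = (64 / 108) * 100
Yield = 0.5926 * 100
Yield = 59.26%


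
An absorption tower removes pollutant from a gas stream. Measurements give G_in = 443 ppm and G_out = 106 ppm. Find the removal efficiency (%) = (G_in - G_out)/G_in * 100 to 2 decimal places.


Efficiency = (G_in - G_out) / G_in * 100%
Efficiency = (443 - 106) / 443 * 100
Efficiency = 337 / 443 * 100
Efficiency = 76.07%


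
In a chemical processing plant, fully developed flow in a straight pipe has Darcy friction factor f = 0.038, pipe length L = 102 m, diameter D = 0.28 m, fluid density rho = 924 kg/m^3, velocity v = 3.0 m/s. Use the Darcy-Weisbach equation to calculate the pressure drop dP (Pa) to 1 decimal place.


dP = f * (L/D) * (rho*v^2/2)
dP = 0.038 * (102/0.28) * (924*3.0^2/2)
L/D = 364.28571429
rho*v^2/2 = 924*9.0/2 = 4158.0
dP = 0.038 * 364.28571429 * 4158.0
dP = 57558.6 Pa


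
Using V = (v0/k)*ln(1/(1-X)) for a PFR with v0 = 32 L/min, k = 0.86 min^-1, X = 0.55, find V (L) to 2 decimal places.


V = (v0/k) * ln(1/(1-X))
V = (32/0.86) * ln(1/(1-0.55))
V = 37.209302 * ln(2.222222)
V = 37.209302 * 0.798508
V = 29.71 L


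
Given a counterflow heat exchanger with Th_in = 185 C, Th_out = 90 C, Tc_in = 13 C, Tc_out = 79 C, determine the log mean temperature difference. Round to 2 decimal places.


dT1 = Th_in - Tc_out = 185 - 79 = 106
dT2 = Th_out - Tc_in = 90 - 13 = 77
LMTD = (dT1 - dT2) / ln(dT1/dT2)
LMTD = (106 - 77) / ln(106/77)
LMTD = 90.73 K


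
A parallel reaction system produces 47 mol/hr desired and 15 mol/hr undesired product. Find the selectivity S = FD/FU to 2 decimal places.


S = desired product rate / undesired product rate
S = 47 / 15
S = 3.13


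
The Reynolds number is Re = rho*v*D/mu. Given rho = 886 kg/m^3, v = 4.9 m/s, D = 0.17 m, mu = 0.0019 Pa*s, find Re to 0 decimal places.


Re = rho * v * D / mu
Re = 886 * 4.9 * 0.17 / 0.0019
Re = 738.038 / 0.0019
Re = 388441


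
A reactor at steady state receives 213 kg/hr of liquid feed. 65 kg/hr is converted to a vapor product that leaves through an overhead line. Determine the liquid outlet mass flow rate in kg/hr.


Steady-state mass balance on the main outlet: F_out = F_in - F_removed
F_out = 213 - 65
F_out = 148 kg/hr


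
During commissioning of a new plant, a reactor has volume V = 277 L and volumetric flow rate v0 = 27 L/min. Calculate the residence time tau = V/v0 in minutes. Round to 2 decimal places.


tau = V / v0
tau = 277 / 27
tau = 10.26 min


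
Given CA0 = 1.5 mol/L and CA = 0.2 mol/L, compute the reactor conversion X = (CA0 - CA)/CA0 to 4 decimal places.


X = (CA0 - CA) / CA0
X = (1.5 - 0.2) / 1.5
X = 1.3 / 1.5
X = 0.8667


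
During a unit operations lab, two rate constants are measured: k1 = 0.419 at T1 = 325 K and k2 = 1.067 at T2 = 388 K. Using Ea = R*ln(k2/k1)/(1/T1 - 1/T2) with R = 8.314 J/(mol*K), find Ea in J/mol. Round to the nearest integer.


Ea = R * ln(k2/k1) / (1/T1 - 1/T2)
ln(k2/k1) = ln(1.067/0.419) = 0.9347353
1/T1 - 1/T2 = 1/325 - 1/388 = 0.000499603489
Ea = 8.314 * 0.9347353 / 0.000499603489
Ea = 15555 J/mol


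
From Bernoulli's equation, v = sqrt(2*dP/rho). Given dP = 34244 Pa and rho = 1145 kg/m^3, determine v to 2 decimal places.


v = sqrt(2*dP/rho)
v = sqrt(2*34244/1145)
v = sqrt(59.814847)
v = 7.73 m/s


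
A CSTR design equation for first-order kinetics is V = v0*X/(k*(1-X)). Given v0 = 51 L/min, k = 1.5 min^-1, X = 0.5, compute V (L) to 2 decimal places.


V = v0 * X / (k * (1 - X))
V = 51 * 0.5 / (1.5 * (1 - 0.5))
V = 25.5 / (1.5 * 0.5)
V = 25.5 / 0.75
V = 34.00 L


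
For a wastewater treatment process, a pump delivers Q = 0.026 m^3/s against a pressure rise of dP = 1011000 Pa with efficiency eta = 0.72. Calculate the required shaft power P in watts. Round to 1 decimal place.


P = Q * dP / eta
P = 0.026 * 1011000 / 0.72
P = 26286.0 / 0.72
P = 36508.3 W


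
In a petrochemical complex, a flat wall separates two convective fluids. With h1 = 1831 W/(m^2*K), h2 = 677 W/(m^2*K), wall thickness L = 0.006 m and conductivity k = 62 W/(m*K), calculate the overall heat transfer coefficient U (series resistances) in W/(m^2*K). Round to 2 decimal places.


1/U = 1/h1 + L/k + 1/h2
1/U = 1/1831 + 0.006/62 + 1/677
1/U = 0.0005461496 + 9.67742e-05 + 0.0014771049
1/U = 0.0021200287
U = 471.69 W/(m^2*K)


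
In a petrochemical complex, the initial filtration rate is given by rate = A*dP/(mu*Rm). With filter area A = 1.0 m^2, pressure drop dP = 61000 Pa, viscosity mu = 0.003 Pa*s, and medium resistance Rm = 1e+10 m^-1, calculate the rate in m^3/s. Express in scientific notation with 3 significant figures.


rate = A * dP / (mu * Rm)
rate = 1.0 * 61000 / (0.003 * 1e+10)
rate = 61000.0 / 3.000e+07
rate = 2.03e-03 m^3/s


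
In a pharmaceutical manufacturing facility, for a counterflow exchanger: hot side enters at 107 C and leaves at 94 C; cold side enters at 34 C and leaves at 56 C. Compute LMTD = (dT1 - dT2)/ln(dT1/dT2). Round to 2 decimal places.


dT1 = Th_in - Tc_out = 107 - 56 = 51
dT2 = Th_out - Tc_in = 94 - 34 = 60
LMTD = (dT1 - dT2) / ln(dT1/dT2)
LMTD = (51 - 60) / ln(51/60)
LMTD = 55.38 K


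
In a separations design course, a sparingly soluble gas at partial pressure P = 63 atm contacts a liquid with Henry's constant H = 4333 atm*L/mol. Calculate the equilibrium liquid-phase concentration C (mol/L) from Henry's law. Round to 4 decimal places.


C = P / H
C = 63 / 4333
C = 0.0145 mol/L


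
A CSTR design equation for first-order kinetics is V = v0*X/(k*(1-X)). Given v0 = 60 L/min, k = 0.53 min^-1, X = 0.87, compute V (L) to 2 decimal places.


V = v0 * X / (k * (1 - X))
V = 60 * 0.87 / (0.53 * (1 - 0.87))
V = 52.2 / (0.53 * 0.13)
V = 52.2 / 0.0689
V = 757.62 L


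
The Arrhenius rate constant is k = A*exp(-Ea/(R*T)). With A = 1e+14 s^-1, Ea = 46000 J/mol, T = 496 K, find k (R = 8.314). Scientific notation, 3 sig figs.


k = A * exp(-Ea/(R*T))
k = 1e+14 * exp(-46000 / (8.314 * 496))
k = 1e+14 * exp(-11.154912)
k = 1.43e+09


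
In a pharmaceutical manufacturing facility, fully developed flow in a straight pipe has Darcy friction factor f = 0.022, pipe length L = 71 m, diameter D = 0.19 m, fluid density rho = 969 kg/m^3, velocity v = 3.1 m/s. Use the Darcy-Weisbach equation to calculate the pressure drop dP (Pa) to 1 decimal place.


dP = f * (L/D) * (rho*v^2/2)
dP = 0.022 * (71/0.19) * (969*3.1^2/2)
L/D = 373.68421053
rho*v^2/2 = 969*9.61/2 = 4656.045
dP = 0.022 * 373.68421053 * 4656.045
dP = 38277.6 Pa


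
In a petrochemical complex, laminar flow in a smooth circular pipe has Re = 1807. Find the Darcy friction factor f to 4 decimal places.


f = 64 / Re
f = 64 / 1807
f = 0.0354


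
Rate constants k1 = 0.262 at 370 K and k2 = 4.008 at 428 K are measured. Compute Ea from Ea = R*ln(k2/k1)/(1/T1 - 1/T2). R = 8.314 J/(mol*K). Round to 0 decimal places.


Ea = R * ln(k2/k1) / (1/T1 - 1/T2)
ln(k2/k1) = ln(4.008/0.262) = 2.7277031
1/T1 - 1/T2 = 1/370 - 1/428 = 0.000366254105
Ea = 8.314 * 2.7277031 / 0.000366254105
Ea = 61919 J/mol


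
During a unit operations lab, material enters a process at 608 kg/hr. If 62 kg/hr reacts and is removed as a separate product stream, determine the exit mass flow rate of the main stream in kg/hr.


Steady-state mass balance on the main outlet: F_out = F_in - F_removed
F_out = 608 - 62
F_out = 546 kg/hr


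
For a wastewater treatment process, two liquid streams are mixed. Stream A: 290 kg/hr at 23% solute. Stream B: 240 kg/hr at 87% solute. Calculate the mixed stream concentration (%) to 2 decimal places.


Mass balance on solute: F1*x1 + F2*x2 = F3*x3
F3 = F1 + F2 = 290 + 240 = 530 kg/hr
x3 = (F1*x1 + F2*x2)/F3
x3 = (290*0.23 + 240*0.87) / 530
x3 = 51.98%


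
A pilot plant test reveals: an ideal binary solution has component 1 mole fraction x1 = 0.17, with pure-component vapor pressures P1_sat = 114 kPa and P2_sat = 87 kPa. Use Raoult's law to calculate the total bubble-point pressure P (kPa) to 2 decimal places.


P = x1*P1_sat + x2*P2_sat
x2 = 1 - x1 = 1 - 0.17 = 0.83
P = 0.17*114 + 0.83*87
P = 19.38 + 72.21
P = 91.59 kPa


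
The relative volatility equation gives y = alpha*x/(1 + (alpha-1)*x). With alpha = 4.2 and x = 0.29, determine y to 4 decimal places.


y = alpha*x / (1 + (alpha-1)*x)
y = 4.2*0.29 / (1 + (4.2-1)*0.29)
y = 1.218 / (1 + 0.928)
y = 1.218 / 1.928
y = 0.6317


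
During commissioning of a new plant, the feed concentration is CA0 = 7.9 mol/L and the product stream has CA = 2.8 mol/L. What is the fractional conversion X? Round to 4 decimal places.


X = (CA0 - CA) / CA0
X = (7.9 - 2.8) / 7.9
X = 5.1 / 7.9
X = 0.6456


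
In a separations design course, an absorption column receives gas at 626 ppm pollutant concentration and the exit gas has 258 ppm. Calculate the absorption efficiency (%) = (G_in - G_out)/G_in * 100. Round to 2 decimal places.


Efficiency = (G_in - G_out) / G_in * 100%
Efficiency = (626 - 258) / 626 * 100
Efficiency = 368 / 626 * 100
Efficiency = 58.79%


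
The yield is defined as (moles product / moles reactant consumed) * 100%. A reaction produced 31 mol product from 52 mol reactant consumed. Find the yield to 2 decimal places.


Yield = (moles product / moles consumed) * 100%
Yield = (31 / 52) * 100
Yield = 0.5962 * 100
Yield = 59.62%


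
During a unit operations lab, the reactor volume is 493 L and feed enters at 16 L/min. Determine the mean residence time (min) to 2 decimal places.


tau = V / v0
tau = 493 / 16
tau = 30.81 min


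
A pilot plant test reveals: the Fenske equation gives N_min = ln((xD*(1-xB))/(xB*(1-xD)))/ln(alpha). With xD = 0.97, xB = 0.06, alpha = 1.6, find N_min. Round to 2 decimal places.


N_min = ln((xD*(1-xB))/(xB*(1-xD))) / ln(alpha)
Numerator inside ln: 0.9118 / 0.0018 = 506.555556
ln(506.555556) = 6.227634
ln(alpha) = ln(1.6) = 0.470004
N_min = 6.227634 / 0.470004 = 13.25


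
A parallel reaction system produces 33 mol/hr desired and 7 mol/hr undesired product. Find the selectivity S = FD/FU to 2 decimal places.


S = desired product rate / undesired product rate
S = 33 / 7
S = 4.71


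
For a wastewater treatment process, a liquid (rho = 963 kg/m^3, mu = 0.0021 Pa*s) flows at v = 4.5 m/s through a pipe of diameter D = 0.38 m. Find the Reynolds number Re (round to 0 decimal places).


Re = rho * v * D / mu
Re = 963 * 4.5 * 0.38 / 0.0021
Re = 1646.73 / 0.0021
Re = 784157


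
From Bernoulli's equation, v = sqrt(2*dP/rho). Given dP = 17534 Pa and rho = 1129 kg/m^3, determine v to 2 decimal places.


v = sqrt(2*dP/rho)
v = sqrt(2*17534/1129)
v = sqrt(31.061116)
v = 5.57 m/s


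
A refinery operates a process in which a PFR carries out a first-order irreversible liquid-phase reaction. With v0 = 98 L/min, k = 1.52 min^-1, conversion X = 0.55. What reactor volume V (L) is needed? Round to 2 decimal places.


V = (v0/k) * ln(1/(1-X))
V = (98/1.52) * ln(1/(1-0.55))
V = 64.473684 * ln(2.222222)
V = 64.473684 * 0.798508
V = 51.48 L


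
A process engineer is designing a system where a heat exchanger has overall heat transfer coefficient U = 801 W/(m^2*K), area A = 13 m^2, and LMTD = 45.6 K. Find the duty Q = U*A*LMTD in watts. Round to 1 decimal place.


Q = U * A * LMTD
Q = 801 * 13 * 45.6
Q = 474832.8 W


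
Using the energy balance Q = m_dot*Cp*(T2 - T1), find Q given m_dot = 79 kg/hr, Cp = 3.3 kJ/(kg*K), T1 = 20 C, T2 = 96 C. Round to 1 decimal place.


Q = m_dot * Cp * (T2 - T1)
Q = 79 * 3.3 * (96 - 20)
Q = 79 * 3.3 * 76
Q = 19813.2 kJ/hr


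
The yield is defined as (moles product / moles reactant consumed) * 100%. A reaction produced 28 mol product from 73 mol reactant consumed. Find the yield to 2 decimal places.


Yield = (moles product / moles consumed) * 100%
Yield = (28 / 73) * 100
Yield = 0.3836 * 100
Yield = 38.36%


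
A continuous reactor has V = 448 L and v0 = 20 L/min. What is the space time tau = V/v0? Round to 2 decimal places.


tau = V / v0
tau = 448 / 20
tau = 22.40 min


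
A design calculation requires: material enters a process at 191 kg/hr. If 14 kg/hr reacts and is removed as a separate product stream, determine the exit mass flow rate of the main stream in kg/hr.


Steady-state mass balance on the main outlet: F_out = F_in - F_removed
F_out = 191 - 14
F_out = 177 kg/hr


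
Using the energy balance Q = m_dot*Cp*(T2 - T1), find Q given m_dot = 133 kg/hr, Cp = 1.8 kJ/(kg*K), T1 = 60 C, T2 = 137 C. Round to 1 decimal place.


Q = m_dot * Cp * (T2 - T1)
Q = 133 * 1.8 * (137 - 60)
Q = 133 * 1.8 * 77
Q = 18433.8 kJ/hr


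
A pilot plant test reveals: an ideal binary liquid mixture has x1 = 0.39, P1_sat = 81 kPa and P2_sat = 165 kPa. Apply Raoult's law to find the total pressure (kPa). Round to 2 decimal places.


P = x1*P1_sat + x2*P2_sat
x2 = 1 - x1 = 1 - 0.39 = 0.61
P = 0.39*81 + 0.61*165
P = 31.59 + 100.65
P = 132.24 kPa


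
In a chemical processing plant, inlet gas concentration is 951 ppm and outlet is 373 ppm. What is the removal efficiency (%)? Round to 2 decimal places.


Efficiency = (G_in - G_out) / G_in * 100%
Efficiency = (951 - 373) / 951 * 100
Efficiency = 578 / 951 * 100
Efficiency = 60.78%


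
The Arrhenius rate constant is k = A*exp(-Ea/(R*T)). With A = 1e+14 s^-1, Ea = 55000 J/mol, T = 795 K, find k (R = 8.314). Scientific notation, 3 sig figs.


k = A * exp(-Ea/(R*T))
k = 1e+14 * exp(-55000 / (8.314 * 795))
k = 1e+14 * exp(-8.321192)
k = 2.43e+10


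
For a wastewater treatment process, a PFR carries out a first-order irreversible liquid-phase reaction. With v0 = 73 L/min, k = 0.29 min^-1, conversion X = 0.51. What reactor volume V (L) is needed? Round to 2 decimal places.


V = (v0/k) * ln(1/(1-X))
V = (73/0.29) * ln(1/(1-0.51))
V = 251.724138 * ln(2.040816)
V = 251.724138 * 0.71335
V = 179.57 L


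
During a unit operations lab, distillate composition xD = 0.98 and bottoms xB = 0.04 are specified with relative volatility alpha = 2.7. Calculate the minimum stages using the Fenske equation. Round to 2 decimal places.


N_min = ln((xD*(1-xB))/(xB*(1-xD))) / ln(alpha)
Numerator inside ln: 0.9408 / 0.0008 = 1176.0
ln(1176.0) = 7.069874
ln(alpha) = ln(2.7) = 0.993252
N_min = 7.069874 / 0.993252 = 7.12


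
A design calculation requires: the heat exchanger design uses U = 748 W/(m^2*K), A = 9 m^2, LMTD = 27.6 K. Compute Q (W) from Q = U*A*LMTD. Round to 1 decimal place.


Q = U * A * LMTD
Q = 748 * 9 * 27.6
Q = 185803.2 W


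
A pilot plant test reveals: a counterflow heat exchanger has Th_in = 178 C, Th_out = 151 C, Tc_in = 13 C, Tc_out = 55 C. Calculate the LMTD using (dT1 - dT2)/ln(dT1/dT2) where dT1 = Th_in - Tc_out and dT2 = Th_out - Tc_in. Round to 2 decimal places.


dT1 = Th_in - Tc_out = 178 - 55 = 123
dT2 = Th_out - Tc_in = 151 - 13 = 138
LMTD = (dT1 - dT2) / ln(dT1/dT2)
LMTD = (123 - 138) / ln(123/138)
LMTD = 130.36 K


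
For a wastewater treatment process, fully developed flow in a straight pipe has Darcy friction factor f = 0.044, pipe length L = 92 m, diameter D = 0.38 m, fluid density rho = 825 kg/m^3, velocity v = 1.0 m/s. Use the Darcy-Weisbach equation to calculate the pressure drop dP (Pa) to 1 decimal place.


dP = f * (L/D) * (rho*v^2/2)
dP = 0.044 * (92/0.38) * (825*1.0^2/2)
L/D = 242.10526316
rho*v^2/2 = 825*1.0/2 = 412.5
dP = 0.044 * 242.10526316 * 412.5
dP = 4394.2 Pa


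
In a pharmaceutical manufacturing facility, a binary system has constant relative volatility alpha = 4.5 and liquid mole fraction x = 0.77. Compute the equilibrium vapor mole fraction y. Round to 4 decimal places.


y = alpha*x / (1 + (alpha-1)*x)
y = 4.5*0.77 / (1 + (4.5-1)*0.77)
y = 3.465 / (1 + 2.695)
y = 3.465 / 3.695
y = 0.9378


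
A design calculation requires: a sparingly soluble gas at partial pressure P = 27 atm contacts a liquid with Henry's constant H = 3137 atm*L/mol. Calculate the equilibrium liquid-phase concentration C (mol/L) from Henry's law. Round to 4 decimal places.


C = P / H
C = 27 / 3137
C = 0.0086 mol/L


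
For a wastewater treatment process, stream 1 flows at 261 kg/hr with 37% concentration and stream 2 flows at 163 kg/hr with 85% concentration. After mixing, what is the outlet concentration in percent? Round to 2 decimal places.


Mass balance on solute: F1*x1 + F2*x2 = F3*x3
F3 = F1 + F2 = 261 + 163 = 424 kg/hr
x3 = (F1*x1 + F2*x2)/F3
x3 = (261*0.37 + 163*0.85) / 424
x3 = 55.45%


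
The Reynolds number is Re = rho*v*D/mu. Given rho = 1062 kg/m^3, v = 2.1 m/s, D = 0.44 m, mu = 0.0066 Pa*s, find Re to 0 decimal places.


Re = rho * v * D / mu
Re = 1062 * 2.1 * 0.44 / 0.0066
Re = 981.288 / 0.0066
Re = 148680


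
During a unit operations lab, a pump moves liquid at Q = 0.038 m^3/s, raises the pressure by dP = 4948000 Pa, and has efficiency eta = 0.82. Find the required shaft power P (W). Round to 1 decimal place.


P = Q * dP / eta
P = 0.038 * 4948000 / 0.82
P = 188024.0 / 0.82
P = 229297.6 W


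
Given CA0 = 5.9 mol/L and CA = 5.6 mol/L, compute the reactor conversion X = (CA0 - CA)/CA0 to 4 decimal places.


X = (CA0 - CA) / CA0
X = (5.9 - 5.6) / 5.9
X = 0.3 / 5.9
X = 0.0508


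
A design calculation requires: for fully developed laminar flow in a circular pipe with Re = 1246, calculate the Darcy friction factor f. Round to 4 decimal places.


f = 64 / Re
f = 64 / 1246
f = 0.0514


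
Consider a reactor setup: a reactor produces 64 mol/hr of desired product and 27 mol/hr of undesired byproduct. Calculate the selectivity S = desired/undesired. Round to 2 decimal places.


S = desired product rate / undesired product rate
S = 64 / 27
S = 2.37


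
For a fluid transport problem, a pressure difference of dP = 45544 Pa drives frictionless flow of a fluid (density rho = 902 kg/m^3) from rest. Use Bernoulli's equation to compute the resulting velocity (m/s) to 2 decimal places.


v = sqrt(2*dP/rho)
v = sqrt(2*45544/902)
v = sqrt(100.984479)
v = 10.05 m/s


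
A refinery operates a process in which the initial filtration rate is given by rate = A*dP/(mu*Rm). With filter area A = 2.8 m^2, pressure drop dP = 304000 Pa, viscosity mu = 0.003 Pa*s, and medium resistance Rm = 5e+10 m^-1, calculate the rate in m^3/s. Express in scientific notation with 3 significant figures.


rate = A * dP / (mu * Rm)
rate = 2.8 * 304000 / (0.003 * 5e+10)
rate = 851200.0 / 1.500e+08
rate = 5.67e-03 m^3/s


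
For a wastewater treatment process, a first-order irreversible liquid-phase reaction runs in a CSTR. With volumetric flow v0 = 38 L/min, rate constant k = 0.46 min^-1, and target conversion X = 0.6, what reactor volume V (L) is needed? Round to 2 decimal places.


V = v0 * X / (k * (1 - X))
V = 38 * 0.6 / (0.46 * (1 - 0.6))
V = 22.8 / (0.46 * 0.4)
V = 22.8 / 0.184
V = 123.91 L


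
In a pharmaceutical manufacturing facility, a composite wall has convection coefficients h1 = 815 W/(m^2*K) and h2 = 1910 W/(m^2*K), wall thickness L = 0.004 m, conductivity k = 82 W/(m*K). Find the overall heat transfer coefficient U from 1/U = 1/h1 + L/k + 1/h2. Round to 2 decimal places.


1/U = 1/h1 + L/k + 1/h2
1/U = 1/815 + 0.004/82 + 1/1910
1/U = 0.0012269939 + 4.87805e-05 + 0.0005235602
1/U = 0.0017993346
U = 555.76 W/(m^2*K)


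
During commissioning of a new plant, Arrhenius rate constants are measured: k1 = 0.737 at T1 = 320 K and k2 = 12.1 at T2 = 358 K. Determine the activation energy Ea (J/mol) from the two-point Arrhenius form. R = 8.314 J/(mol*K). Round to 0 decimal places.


Ea = R * ln(k2/k1) / (1/T1 - 1/T2)
ln(k2/k1) = ln(12.1/0.737) = 2.7983728
1/T1 - 1/T2 = 1/320 - 1/358 = 0.000331703911
Ea = 8.314 * 2.7983728 / 0.000331703911
Ea = 70140 J/mol


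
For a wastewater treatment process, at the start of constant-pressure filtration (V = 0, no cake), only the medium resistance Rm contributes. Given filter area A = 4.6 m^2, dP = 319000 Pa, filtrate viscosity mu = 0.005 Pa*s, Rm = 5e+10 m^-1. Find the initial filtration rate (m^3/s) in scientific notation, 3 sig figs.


rate = A * dP / (mu * Rm)
rate = 4.6 * 319000 / (0.005 * 5e+10)
rate = 1467400.0 / 2.500e+08
rate = 5.87e-03 m^3/s


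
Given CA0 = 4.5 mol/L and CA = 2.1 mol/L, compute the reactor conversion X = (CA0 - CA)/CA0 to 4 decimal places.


X = (CA0 - CA) / CA0
X = (4.5 - 2.1) / 4.5
X = 2.4 / 4.5
X = 0.5333


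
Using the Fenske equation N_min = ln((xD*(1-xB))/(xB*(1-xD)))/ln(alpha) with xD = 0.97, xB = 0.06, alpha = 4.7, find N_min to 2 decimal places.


N_min = ln((xD*(1-xB))/(xB*(1-xD))) / ln(alpha)
Numerator inside ln: 0.9118 / 0.0018 = 506.555556
ln(506.555556) = 6.227634
ln(alpha) = ln(4.7) = 1.547563
N_min = 6.227634 / 1.547563 = 4.02


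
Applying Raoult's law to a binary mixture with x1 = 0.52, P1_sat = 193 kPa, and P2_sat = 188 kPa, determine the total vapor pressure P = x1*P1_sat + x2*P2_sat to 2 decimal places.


P = x1*P1_sat + x2*P2_sat
x2 = 1 - x1 = 1 - 0.52 = 0.48
P = 0.52*193 + 0.48*188
P = 100.36 + 90.24
P = 190.60 kPa


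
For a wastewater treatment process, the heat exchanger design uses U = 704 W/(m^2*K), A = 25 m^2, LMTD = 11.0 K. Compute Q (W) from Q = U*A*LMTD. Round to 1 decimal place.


Q = U * A * LMTD
Q = 704 * 25 * 11.0
Q = 193600.0 W


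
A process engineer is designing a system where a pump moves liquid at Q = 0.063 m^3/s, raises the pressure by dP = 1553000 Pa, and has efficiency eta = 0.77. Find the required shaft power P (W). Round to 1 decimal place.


P = Q * dP / eta
P = 0.063 * 1553000 / 0.77
P = 97839.0 / 0.77
P = 127063.6 W


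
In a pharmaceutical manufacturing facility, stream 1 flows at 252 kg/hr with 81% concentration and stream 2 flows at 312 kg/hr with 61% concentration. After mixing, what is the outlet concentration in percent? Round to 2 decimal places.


Mass balance on solute: F1*x1 + F2*x2 = F3*x3
F3 = F1 + F2 = 252 + 312 = 564 kg/hr
x3 = (F1*x1 + F2*x2)/F3
x3 = (252*0.81 + 312*0.61) / 564
x3 = 69.94%


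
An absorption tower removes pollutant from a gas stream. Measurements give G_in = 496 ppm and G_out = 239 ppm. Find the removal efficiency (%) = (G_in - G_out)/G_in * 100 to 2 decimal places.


Efficiency = (G_in - G_out) / G_in * 100%
Efficiency = (496 - 239) / 496 * 100
Efficiency = 257 / 496 * 100
Efficiency = 51.81%


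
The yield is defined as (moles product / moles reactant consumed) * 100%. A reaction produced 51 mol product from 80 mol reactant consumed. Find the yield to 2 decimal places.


Yield = (moles product / moles consumed) * 100%
Yield = (51 / 80) * 100
Yield = 0.6375 * 100
Yield = 63.75%


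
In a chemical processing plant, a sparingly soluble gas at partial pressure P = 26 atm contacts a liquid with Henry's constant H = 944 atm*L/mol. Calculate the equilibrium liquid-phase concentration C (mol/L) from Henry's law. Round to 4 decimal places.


C = P / H
C = 26 / 944
C = 0.0275 mol/L


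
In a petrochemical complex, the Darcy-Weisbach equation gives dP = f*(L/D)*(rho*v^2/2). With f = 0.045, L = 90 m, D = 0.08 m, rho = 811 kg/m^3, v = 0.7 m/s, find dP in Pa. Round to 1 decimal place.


dP = f * (L/D) * (rho*v^2/2)
dP = 0.045 * (90/0.08) * (811*0.7^2/2)
L/D = 1125.0
rho*v^2/2 = 811*0.49/2 = 198.695
dP = 0.045 * 1125.0 * 198.695
dP = 10058.9 Pa


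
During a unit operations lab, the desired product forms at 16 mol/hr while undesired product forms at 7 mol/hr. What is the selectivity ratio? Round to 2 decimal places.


S = desired product rate / undesired product rate
S = 16 / 7
S = 2.29


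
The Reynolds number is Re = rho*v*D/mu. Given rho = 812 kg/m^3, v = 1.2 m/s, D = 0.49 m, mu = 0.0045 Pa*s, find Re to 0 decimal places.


Re = rho * v * D / mu
Re = 812 * 1.2 * 0.49 / 0.0045
Re = 477.456 / 0.0045
Re = 106101


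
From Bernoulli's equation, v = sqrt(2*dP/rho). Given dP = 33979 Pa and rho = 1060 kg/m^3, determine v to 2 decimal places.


v = sqrt(2*dP/rho)
v = sqrt(2*33979/1060)
v = sqrt(64.111321)
v = 8.01 m/s


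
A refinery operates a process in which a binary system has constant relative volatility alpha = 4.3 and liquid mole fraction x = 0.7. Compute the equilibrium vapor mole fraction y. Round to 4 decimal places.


y = alpha*x / (1 + (alpha-1)*x)
y = 4.3*0.7 / (1 + (4.3-1)*0.7)
y = 3.01 / (1 + 2.31)
y = 3.01 / 3.31
y = 0.9094


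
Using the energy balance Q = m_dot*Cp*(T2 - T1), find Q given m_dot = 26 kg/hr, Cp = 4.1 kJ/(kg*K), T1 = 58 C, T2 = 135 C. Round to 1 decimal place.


Q = m_dot * Cp * (T2 - T1)
Q = 26 * 4.1 * (135 - 58)
Q = 26 * 4.1 * 77
Q = 8208.2 kJ/hr


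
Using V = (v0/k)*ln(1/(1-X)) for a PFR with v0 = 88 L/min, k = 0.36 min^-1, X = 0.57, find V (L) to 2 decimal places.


V = (v0/k) * ln(1/(1-X))
V = (88/0.36) * ln(1/(1-0.57))
V = 244.444444 * ln(2.325581)
V = 244.444444 * 0.84397
V = 206.30 L


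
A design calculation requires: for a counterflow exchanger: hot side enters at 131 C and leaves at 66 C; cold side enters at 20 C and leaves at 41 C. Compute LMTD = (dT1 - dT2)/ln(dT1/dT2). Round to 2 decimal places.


dT1 = Th_in - Tc_out = 131 - 41 = 90
dT2 = Th_out - Tc_in = 66 - 20 = 46
LMTD = (dT1 - dT2) / ln(dT1/dT2)
LMTD = (90 - 46) / ln(90/46)
LMTD = 65.56 K


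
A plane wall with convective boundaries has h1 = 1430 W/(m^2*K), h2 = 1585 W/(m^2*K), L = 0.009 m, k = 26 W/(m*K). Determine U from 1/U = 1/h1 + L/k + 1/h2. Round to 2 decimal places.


1/U = 1/h1 + L/k + 1/h2
1/U = 1/1430 + 0.009/26 + 1/1585
1/U = 0.0006993007 + 0.0003461538 + 0.0006309148
1/U = 0.0016763693
U = 596.53 W/(m^2*K)


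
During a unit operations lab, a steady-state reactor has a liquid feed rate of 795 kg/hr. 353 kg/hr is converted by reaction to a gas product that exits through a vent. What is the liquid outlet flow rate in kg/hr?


Steady-state mass balance on the main outlet: F_out = F_in - F_removed
F_out = 795 - 353
F_out = 442 kg/hr


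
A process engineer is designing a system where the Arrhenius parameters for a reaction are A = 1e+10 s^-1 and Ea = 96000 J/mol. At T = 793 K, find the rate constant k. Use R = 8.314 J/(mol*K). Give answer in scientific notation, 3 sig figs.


k = A * exp(-Ea/(R*T))
k = 1e+10 * exp(-96000 / (8.314 * 793))
k = 1e+10 * exp(-14.560894)
k = 4.75e+03


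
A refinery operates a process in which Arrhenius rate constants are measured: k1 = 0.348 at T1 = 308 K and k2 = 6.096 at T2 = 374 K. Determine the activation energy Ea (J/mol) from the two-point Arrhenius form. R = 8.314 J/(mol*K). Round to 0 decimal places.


Ea = R * ln(k2/k1) / (1/T1 - 1/T2)
ln(k2/k1) = ln(6.096/0.348) = 2.8631856
1/T1 - 1/T2 = 1/308 - 1/374 = 0.000572956455
Ea = 8.314 * 2.8631856 / 0.000572956455
Ea = 41547 J/mol


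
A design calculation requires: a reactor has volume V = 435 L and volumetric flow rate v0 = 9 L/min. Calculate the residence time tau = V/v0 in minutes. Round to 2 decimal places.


tau = V / v0
tau = 435 / 9
tau = 48.33 min


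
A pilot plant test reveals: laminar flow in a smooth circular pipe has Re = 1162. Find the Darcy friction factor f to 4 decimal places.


f = 64 / Re
f = 64 / 1162
f = 0.0551


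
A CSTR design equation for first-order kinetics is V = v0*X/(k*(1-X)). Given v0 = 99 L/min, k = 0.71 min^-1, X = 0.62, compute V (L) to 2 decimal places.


V = v0 * X / (k * (1 - X))
V = 99 * 0.62 / (0.71 * (1 - 0.62))
V = 61.38 / (0.71 * 0.38)
V = 61.38 / 0.2698
V = 227.50 L


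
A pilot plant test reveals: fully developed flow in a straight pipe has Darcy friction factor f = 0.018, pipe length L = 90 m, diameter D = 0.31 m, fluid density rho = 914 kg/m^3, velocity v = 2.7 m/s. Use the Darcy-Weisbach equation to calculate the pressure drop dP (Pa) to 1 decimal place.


dP = f * (L/D) * (rho*v^2/2)
dP = 0.018 * (90/0.31) * (914*2.7^2/2)
L/D = 290.32258065
rho*v^2/2 = 914*7.29/2 = 3331.53
dP = 0.018 * 290.32258065 * 3331.53
dP = 17409.9 Pa


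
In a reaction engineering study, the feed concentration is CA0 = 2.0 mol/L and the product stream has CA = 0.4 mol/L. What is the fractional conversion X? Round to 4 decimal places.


X = (CA0 - CA) / CA0
X = (2.0 - 0.4) / 2.0
X = 1.6 / 2.0
X = 0.8000


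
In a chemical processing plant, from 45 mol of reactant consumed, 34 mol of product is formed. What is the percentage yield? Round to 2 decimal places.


Yield = (moles product / moles consumed) * 100%
Yield = (34 / 45) * 100
Yield = 0.7556 * 100
Yield = 75.56%


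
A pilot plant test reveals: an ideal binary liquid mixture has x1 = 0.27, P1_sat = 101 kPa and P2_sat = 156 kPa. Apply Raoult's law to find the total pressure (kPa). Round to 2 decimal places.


P = x1*P1_sat + x2*P2_sat
x2 = 1 - x1 = 1 - 0.27 = 0.73
P = 0.27*101 + 0.73*156
P = 27.27 + 113.88
P = 141.15 kPa


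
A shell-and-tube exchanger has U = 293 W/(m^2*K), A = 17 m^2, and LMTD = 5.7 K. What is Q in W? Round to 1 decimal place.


Q = U * A * LMTD
Q = 293 * 17 * 5.7
Q = 28391.7 W


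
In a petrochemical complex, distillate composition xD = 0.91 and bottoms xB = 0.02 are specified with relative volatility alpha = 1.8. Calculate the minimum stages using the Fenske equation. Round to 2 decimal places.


N_min = ln((xD*(1-xB))/(xB*(1-xD))) / ln(alpha)
Numerator inside ln: 0.8918 / 0.0018 = 495.444444
ln(495.444444) = 6.205455
ln(alpha) = ln(1.8) = 0.587787
N_min = 6.205455 / 0.587787 = 10.56


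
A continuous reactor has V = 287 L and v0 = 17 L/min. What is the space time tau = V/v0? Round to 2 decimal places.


tau = V / v0
tau = 287 / 17
tau = 16.88 min


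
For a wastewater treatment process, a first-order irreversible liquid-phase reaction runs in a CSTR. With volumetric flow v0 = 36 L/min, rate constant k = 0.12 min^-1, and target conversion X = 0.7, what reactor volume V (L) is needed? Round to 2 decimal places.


V = v0 * X / (k * (1 - X))
V = 36 * 0.7 / (0.12 * (1 - 0.7))
V = 25.2 / (0.12 * 0.3)
V = 25.2 / 0.036
V = 700.00 L


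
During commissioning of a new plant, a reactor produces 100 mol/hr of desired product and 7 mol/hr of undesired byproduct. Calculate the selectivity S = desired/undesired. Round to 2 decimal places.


S = desired product rate / undesired product rate
S = 100 / 7
S = 14.29


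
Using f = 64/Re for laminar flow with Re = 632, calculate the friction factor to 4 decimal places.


f = 64 / Re
f = 64 / 632
f = 0.1013


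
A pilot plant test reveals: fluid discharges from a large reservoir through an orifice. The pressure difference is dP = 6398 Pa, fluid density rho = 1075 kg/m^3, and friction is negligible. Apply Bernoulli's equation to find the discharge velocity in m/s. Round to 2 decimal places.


v = sqrt(2*dP/rho)
v = sqrt(2*6398/1075)
v = sqrt(11.903256)
v = 3.45 m/s


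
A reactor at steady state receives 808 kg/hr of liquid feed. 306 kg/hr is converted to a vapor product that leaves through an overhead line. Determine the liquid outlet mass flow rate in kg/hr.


Steady-state mass balance on the main outlet: F_out = F_in - F_removed
F_out = 808 - 306
F_out = 502 kg/hr


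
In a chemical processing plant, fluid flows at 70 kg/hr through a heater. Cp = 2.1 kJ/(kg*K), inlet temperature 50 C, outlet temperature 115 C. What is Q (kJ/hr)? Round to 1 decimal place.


Q = m_dot * Cp * (T2 - T1)
Q = 70 * 2.1 * (115 - 50)
Q = 70 * 2.1 * 65
Q = 9555.0 kJ/hr


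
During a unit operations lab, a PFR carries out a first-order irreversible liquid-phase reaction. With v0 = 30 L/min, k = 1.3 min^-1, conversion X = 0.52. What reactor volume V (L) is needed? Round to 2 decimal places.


V = (v0/k) * ln(1/(1-X))
V = (30/1.3) * ln(1/(1-0.52))
V = 23.076923 * ln(2.083333)
V = 23.076923 * 0.733969
V = 16.94 L


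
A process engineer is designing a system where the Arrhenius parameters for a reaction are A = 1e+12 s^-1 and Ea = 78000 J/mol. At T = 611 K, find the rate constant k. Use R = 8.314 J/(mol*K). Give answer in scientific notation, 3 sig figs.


k = A * exp(-Ea/(R*T))
k = 1e+12 * exp(-78000 / (8.314 * 611))
k = 1e+12 * exp(-15.354772)
k = 2.15e+05


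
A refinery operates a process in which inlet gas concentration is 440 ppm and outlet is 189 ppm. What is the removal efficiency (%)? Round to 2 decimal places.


Efficiency = (G_in - G_out) / G_in * 100%
Efficiency = (440 - 189) / 440 * 100
Efficiency = 251 / 440 * 100
Efficiency = 57.05%


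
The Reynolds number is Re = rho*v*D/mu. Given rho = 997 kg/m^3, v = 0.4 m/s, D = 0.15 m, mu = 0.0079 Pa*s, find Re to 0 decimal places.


Re = rho * v * D / mu
Re = 997 * 0.4 * 0.15 / 0.0079
Re = 59.82 / 0.0079
Re = 7572


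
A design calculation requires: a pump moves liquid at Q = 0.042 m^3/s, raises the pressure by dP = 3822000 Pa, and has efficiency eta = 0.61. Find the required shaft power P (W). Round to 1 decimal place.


P = Q * dP / eta
P = 0.042 * 3822000 / 0.61
P = 160524.0 / 0.61
P = 263154.1 W


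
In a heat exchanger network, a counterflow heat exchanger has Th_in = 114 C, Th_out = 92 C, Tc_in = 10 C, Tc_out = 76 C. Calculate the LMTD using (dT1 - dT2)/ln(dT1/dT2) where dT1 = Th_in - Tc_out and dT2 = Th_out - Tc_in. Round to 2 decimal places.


dT1 = Th_in - Tc_out = 114 - 76 = 38
dT2 = Th_out - Tc_in = 92 - 10 = 82
LMTD = (dT1 - dT2) / ln(dT1/dT2)
LMTD = (38 - 82) / ln(38/82)
LMTD = 57.21 K


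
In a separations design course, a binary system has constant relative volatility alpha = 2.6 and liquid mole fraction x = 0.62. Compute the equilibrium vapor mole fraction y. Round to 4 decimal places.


y = alpha*x / (1 + (alpha-1)*x)
y = 2.6*0.62 / (1 + (2.6-1)*0.62)
y = 1.612 / (1 + 0.992)
y = 1.612 / 1.992
y = 0.8092


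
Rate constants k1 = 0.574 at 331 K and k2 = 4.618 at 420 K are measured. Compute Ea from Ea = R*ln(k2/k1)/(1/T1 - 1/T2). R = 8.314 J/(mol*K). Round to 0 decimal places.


Ea = R * ln(k2/k1) / (1/T1 - 1/T2)
ln(k2/k1) = ln(4.618/0.574) = 2.0850876
1/T1 - 1/T2 = 1/331 - 1/420 = 0.000640195655
Ea = 8.314 * 2.0850876 / 0.000640195655
Ea = 27078 J/mol


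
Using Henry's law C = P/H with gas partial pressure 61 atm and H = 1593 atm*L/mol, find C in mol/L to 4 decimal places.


C = P / H
C = 61 / 1593
C = 0.0383 mol/L


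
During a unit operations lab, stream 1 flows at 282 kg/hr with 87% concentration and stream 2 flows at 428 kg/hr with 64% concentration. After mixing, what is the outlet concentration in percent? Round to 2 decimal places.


Mass balance on solute: F1*x1 + F2*x2 = F3*x3
F3 = F1 + F2 = 282 + 428 = 710 kg/hr
x3 = (F1*x1 + F2*x2)/F3
x3 = (282*0.87 + 428*0.64) / 710
x3 = 73.14%


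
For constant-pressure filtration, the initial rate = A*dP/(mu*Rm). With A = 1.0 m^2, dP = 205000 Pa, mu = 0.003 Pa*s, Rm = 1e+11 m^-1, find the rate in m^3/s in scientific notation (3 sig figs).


rate = A * dP / (mu * Rm)
rate = 1.0 * 205000 / (0.003 * 1e+11)
rate = 205000.0 / 3.000e+08
rate = 6.83e-04 m^3/s


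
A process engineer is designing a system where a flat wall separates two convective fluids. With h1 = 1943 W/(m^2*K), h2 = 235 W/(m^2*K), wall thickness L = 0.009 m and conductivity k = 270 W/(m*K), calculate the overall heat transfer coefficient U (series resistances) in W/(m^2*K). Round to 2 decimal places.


1/U = 1/h1 + L/k + 1/h2
1/U = 1/1943 + 0.009/270 + 1/235
1/U = 0.000514668 + 3.33333e-05 + 0.0042553191
1/U = 0.0048033204
U = 208.19 W/(m^2*K)


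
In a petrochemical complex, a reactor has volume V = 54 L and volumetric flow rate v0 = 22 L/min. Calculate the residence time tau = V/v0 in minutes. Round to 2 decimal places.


tau = V / v0
tau = 54 / 22
tau = 2.45 min


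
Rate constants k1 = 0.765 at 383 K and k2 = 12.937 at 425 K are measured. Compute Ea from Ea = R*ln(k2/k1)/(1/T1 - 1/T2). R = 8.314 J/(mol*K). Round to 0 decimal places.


Ea = R * ln(k2/k1) / (1/T1 - 1/T2)
ln(k2/k1) = ln(12.937/0.765) = 2.8279709
1/T1 - 1/T2 = 1/383 - 1/425 = 0.000258024881
Ea = 8.314 * 2.8279709 / 0.000258024881
Ea = 91122 J/mol


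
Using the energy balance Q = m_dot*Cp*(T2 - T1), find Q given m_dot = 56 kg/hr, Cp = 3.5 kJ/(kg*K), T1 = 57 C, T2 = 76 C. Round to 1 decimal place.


Q = m_dot * Cp * (T2 - T1)
Q = 56 * 3.5 * (76 - 57)
Q = 56 * 3.5 * 19
Q = 3724.0 kJ/hr


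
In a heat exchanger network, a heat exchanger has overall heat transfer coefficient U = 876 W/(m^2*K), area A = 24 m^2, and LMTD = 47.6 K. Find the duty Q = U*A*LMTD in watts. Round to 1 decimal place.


Q = U * A * LMTD
Q = 876 * 24 * 47.6
Q = 1000742.4 W


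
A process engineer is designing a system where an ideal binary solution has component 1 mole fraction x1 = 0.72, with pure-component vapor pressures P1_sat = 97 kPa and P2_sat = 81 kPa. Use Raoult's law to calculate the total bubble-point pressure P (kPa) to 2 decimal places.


P = x1*P1_sat + x2*P2_sat
x2 = 1 - x1 = 1 - 0.72 = 0.28
P = 0.72*97 + 0.28*81
P = 69.84 + 22.68
P = 92.52 kPa


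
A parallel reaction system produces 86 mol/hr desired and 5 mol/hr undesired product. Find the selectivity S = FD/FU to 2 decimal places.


S = desired product rate / undesired product rate
S = 86 / 5
S = 17.20


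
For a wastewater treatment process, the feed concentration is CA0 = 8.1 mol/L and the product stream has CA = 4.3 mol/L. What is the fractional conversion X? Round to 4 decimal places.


X = (CA0 - CA) / CA0
X = (8.1 - 4.3) / 8.1
X = 3.8 / 8.1
X = 0.4691


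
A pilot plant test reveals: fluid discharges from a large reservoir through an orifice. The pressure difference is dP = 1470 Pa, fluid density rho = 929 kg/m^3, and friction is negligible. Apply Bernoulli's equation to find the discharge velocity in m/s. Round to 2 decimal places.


v = sqrt(2*dP/rho)
v = sqrt(2*1470/929)
v = sqrt(3.164693)
v = 1.78 m/s


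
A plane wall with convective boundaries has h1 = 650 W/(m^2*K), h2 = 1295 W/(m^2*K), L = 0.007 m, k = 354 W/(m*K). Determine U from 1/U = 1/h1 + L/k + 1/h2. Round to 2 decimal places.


1/U = 1/h1 + L/k + 1/h2
1/U = 1/650 + 0.007/354 + 1/1295
1/U = 0.0015384615 + 1.9774e-05 + 0.0007722008
1/U = 0.0023304363
U = 429.10 W/(m^2*K)


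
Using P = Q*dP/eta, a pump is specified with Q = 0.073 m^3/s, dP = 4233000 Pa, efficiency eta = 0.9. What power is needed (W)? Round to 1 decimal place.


P = Q * dP / eta
P = 0.073 * 4233000 / 0.9
P = 309009.0 / 0.9
P = 343343.3 W


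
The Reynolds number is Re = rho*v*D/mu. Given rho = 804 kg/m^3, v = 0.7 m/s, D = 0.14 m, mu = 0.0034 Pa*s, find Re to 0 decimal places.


Re = rho * v * D / mu
Re = 804 * 0.7 * 0.14 / 0.0034
Re = 78.792 / 0.0034
Re = 23174


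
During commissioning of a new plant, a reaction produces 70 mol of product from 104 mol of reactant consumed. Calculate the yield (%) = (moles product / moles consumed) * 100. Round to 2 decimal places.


Yield = (moles product / moles consumed) * 100%
Yield = (70 / 104) * 100
Yield = 0.6731 * 100
Yield = 67.31%


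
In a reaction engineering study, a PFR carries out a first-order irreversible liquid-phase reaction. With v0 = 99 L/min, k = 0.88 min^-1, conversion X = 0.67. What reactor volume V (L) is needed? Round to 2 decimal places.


V = (v0/k) * ln(1/(1-X))
V = (99/0.88) * ln(1/(1-0.67))
V = 112.5 * ln(3.030303)
V = 112.5 * 1.108663
V = 124.72 L


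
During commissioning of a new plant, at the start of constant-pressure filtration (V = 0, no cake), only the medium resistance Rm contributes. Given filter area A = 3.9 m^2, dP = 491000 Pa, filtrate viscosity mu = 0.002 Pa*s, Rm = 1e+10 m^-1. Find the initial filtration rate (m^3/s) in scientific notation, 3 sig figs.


rate = A * dP / (mu * Rm)
rate = 3.9 * 491000 / (0.002 * 1e+10)
rate = 1914900.0 / 2.000e+07
rate = 9.57e-02 m^3/s


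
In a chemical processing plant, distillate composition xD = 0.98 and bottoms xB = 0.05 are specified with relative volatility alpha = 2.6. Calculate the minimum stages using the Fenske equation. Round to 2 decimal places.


N_min = ln((xD*(1-xB))/(xB*(1-xD))) / ln(alpha)
Numerator inside ln: 0.931 / 0.001 = 931.0
ln(931.0) = 6.836259
ln(alpha) = ln(2.6) = 0.955511
N_min = 6.836259 / 0.955511 = 7.15
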